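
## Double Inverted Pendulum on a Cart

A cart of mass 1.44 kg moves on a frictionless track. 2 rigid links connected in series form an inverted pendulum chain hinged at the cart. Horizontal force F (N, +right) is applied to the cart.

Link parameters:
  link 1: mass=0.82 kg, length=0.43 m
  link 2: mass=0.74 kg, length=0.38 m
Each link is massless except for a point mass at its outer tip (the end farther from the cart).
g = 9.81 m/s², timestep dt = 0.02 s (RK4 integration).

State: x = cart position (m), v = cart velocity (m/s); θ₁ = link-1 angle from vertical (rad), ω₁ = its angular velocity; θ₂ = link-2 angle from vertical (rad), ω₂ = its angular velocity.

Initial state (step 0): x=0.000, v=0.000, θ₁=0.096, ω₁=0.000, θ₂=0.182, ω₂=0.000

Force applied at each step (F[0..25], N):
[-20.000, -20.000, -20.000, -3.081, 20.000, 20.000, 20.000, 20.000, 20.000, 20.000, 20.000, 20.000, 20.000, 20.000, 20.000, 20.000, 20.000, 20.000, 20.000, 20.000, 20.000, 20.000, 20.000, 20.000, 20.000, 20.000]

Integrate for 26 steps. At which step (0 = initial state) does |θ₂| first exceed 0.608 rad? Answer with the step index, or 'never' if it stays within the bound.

apply F[0]=-20.000 → step 1: x=-0.003, v=-0.295, θ₁=0.103, ω₁=0.699, θ₂=0.183, ω₂=0.069
apply F[1]=-20.000 → step 2: x=-0.012, v=-0.591, θ₁=0.124, ω₁=1.412, θ₂=0.185, ω₂=0.123
apply F[2]=-20.000 → step 3: x=-0.027, v=-0.888, θ₁=0.160, ω₁=2.147, θ₂=0.187, ω₂=0.152
apply F[3]=-3.081 → step 4: x=-0.045, v=-0.957, θ₁=0.205, ω₁=2.386, θ₂=0.191, ω₂=0.157
apply F[4]=+20.000 → step 5: x=-0.062, v=-0.729, θ₁=0.248, ω₁=1.986, θ₂=0.193, ω₂=0.121
apply F[5]=+20.000 → step 6: x=-0.074, v=-0.513, θ₁=0.285, ω₁=1.655, θ₂=0.195, ω₂=0.042
apply F[6]=+20.000 → step 7: x=-0.082, v=-0.308, θ₁=0.315, ω₁=1.384, θ₂=0.195, ω₂=-0.077
apply F[7]=+20.000 → step 8: x=-0.087, v=-0.111, θ₁=0.340, ω₁=1.162, θ₂=0.192, ω₂=-0.233
apply F[8]=+20.000 → step 9: x=-0.087, v=0.080, θ₁=0.362, ω₁=0.981, θ₂=0.185, ω₂=-0.422
apply F[9]=+20.000 → step 10: x=-0.083, v=0.265, θ₁=0.380, ω₁=0.836, θ₂=0.175, ω₂=-0.645
apply F[10]=+20.000 → step 11: x=-0.076, v=0.448, θ₁=0.395, ω₁=0.719, θ₂=0.159, ω₂=-0.900
apply F[11]=+20.000 → step 12: x=-0.066, v=0.628, θ₁=0.409, ω₁=0.627, θ₂=0.138, ω₂=-1.189
apply F[12]=+20.000 → step 13: x=-0.051, v=0.807, θ₁=0.421, ω₁=0.555, θ₂=0.112, ω₂=-1.511
apply F[13]=+20.000 → step 14: x=-0.033, v=0.986, θ₁=0.431, ω₁=0.498, θ₂=0.078, ω₂=-1.868
apply F[14]=+20.000 → step 15: x=-0.012, v=1.167, θ₁=0.441, ω₁=0.448, θ₂=0.037, ω₂=-2.260
apply F[15]=+20.000 → step 16: x=0.013, v=1.351, θ₁=0.449, ω₁=0.400, θ₂=-0.013, ω₂=-2.684
apply F[16]=+20.000 → step 17: x=0.042, v=1.538, θ₁=0.457, ω₁=0.342, θ₂=-0.071, ω₂=-3.138
apply F[17]=+20.000 → step 18: x=0.075, v=1.729, θ₁=0.463, ω₁=0.263, θ₂=-0.139, ω₂=-3.617
apply F[18]=+20.000 → step 19: x=0.111, v=1.926, θ₁=0.467, ω₁=0.151, θ₂=-0.216, ω₂=-4.115
apply F[19]=+20.000 → step 20: x=0.152, v=2.129, θ₁=0.468, ω₁=-0.011, θ₂=-0.303, ω₂=-4.626
apply F[20]=+20.000 → step 21: x=0.197, v=2.337, θ₁=0.466, ω₁=-0.236, θ₂=-0.401, ω₂=-5.145
apply F[21]=+20.000 → step 22: x=0.246, v=2.552, θ₁=0.458, ω₁=-0.540, θ₂=-0.509, ω₂=-5.666
apply F[22]=+20.000 → step 23: x=0.299, v=2.772, θ₁=0.444, ω₁=-0.938, θ₂=-0.628, ω₂=-6.186
apply F[23]=+20.000 → step 24: x=0.356, v=2.998, θ₁=0.420, ω₁=-1.446, θ₂=-0.756, ω₂=-6.697
apply F[24]=+20.000 → step 25: x=0.419, v=3.231, θ₁=0.385, ω₁=-2.078, θ₂=-0.895, ω₂=-7.187
apply F[25]=+20.000 → step 26: x=0.486, v=3.474, θ₁=0.336, ω₁=-2.847, θ₂=-1.044, ω₂=-7.634
|θ₂| = 0.628 > 0.608 first at step 23.

Answer: 23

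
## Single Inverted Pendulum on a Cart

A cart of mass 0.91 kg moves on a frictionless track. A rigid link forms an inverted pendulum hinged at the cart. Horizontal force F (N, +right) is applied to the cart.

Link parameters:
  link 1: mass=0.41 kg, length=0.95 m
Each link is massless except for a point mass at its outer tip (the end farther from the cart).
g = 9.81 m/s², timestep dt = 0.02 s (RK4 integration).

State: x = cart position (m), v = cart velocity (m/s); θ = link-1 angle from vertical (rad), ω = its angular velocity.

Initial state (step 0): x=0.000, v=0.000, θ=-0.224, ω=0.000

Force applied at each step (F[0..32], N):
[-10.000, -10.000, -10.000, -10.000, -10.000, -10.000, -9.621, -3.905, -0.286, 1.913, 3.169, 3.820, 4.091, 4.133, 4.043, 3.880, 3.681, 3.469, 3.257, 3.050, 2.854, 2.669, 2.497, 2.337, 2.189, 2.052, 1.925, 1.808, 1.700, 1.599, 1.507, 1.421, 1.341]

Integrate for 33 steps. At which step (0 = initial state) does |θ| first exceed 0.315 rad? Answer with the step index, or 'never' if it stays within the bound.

apply F[0]=-10.000 → step 1: x=-0.002, v=-0.196, θ=-0.222, ω=0.156
apply F[1]=-10.000 → step 2: x=-0.008, v=-0.393, θ=-0.218, ω=0.313
apply F[2]=-10.000 → step 3: x=-0.018, v=-0.591, θ=-0.210, ω=0.472
apply F[3]=-10.000 → step 4: x=-0.031, v=-0.790, θ=-0.199, ω=0.635
apply F[4]=-10.000 → step 5: x=-0.049, v=-0.991, θ=-0.184, ω=0.803
apply F[5]=-10.000 → step 6: x=-0.071, v=-1.194, θ=-0.167, ω=0.978
apply F[6]=-9.621 → step 7: x=-0.097, v=-1.391, θ=-0.145, ω=1.151
apply F[7]=-3.905 → step 8: x=-0.126, v=-1.466, θ=-0.122, ω=1.201
apply F[8]=-0.286 → step 9: x=-0.155, v=-1.464, θ=-0.098, ω=1.177
apply F[9]=+1.913 → step 10: x=-0.184, v=-1.415, θ=-0.075, ω=1.108
apply F[10]=+3.169 → step 11: x=-0.211, v=-1.341, θ=-0.054, ω=1.016
apply F[11]=+3.820 → step 12: x=-0.237, v=-1.253, θ=-0.035, ω=0.915
apply F[12]=+4.091 → step 13: x=-0.261, v=-1.161, θ=-0.017, ω=0.813
apply F[13]=+4.133 → step 14: x=-0.284, v=-1.070, θ=-0.002, ω=0.714
apply F[14]=+4.043 → step 15: x=-0.304, v=-0.981, θ=0.011, ω=0.622
apply F[15]=+3.880 → step 16: x=-0.323, v=-0.897, θ=0.023, ω=0.538
apply F[16]=+3.681 → step 17: x=-0.340, v=-0.819, θ=0.033, ω=0.461
apply F[17]=+3.469 → step 18: x=-0.356, v=-0.746, θ=0.041, ω=0.392
apply F[18]=+3.257 → step 19: x=-0.370, v=-0.678, θ=0.048, ω=0.330
apply F[19]=+3.050 → step 20: x=-0.383, v=-0.616, θ=0.055, ω=0.275
apply F[20]=+2.854 → step 21: x=-0.395, v=-0.558, θ=0.060, ω=0.226
apply F[21]=+2.669 → step 22: x=-0.405, v=-0.505, θ=0.064, ω=0.183
apply F[22]=+2.497 → step 23: x=-0.415, v=-0.456, θ=0.067, ω=0.145
apply F[23]=+2.337 → step 24: x=-0.424, v=-0.411, θ=0.069, ω=0.112
apply F[24]=+2.189 → step 25: x=-0.431, v=-0.369, θ=0.071, ω=0.082
apply F[25]=+2.052 → step 26: x=-0.438, v=-0.330, θ=0.073, ω=0.056
apply F[26]=+1.925 → step 27: x=-0.445, v=-0.295, θ=0.074, ω=0.034
apply F[27]=+1.808 → step 28: x=-0.450, v=-0.261, θ=0.074, ω=0.014
apply F[28]=+1.700 → step 29: x=-0.455, v=-0.231, θ=0.074, ω=-0.002
apply F[29]=+1.599 → step 30: x=-0.459, v=-0.202, θ=0.074, ω=-0.017
apply F[30]=+1.507 → step 31: x=-0.463, v=-0.176, θ=0.074, ω=-0.030
apply F[31]=+1.421 → step 32: x=-0.466, v=-0.151, θ=0.073, ω=-0.041
apply F[32]=+1.341 → step 33: x=-0.469, v=-0.128, θ=0.072, ω=-0.050
max |θ| = 0.224 ≤ 0.315 over all 34 states.

Answer: never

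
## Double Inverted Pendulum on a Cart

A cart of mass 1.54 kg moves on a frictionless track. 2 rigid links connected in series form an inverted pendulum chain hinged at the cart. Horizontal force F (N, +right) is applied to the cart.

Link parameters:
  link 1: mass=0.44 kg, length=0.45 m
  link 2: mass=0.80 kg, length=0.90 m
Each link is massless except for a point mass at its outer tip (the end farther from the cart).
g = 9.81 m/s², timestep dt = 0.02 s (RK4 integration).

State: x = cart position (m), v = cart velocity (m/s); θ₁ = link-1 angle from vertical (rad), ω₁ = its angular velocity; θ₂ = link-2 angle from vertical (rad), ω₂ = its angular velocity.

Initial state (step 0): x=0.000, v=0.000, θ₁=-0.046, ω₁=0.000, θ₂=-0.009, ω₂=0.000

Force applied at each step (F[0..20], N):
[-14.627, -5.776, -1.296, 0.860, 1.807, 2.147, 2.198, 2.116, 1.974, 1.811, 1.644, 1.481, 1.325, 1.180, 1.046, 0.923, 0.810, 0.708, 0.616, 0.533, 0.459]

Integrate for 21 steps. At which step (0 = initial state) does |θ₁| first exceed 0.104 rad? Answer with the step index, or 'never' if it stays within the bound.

apply F[0]=-14.627 → step 1: x=-0.002, v=-0.183, θ₁=-0.042, ω₁=0.356, θ₂=-0.009, ω₂=0.023
apply F[1]=-5.776 → step 2: x=-0.006, v=-0.252, θ₁=-0.034, ω₁=0.469, θ₂=-0.008, ω₂=0.041
apply F[2]=-1.296 → step 3: x=-0.011, v=-0.264, θ₁=-0.025, ω₁=0.466, θ₂=-0.007, ω₂=0.055
apply F[3]=+0.860 → step 4: x=-0.016, v=-0.249, θ₁=-0.016, ω₁=0.414, θ₂=-0.006, ω₂=0.063
apply F[4]=+1.807 → step 5: x=-0.021, v=-0.224, θ₁=-0.009, ω₁=0.347, θ₂=-0.005, ω₂=0.067
apply F[5]=+2.147 → step 6: x=-0.025, v=-0.195, θ₁=-0.002, ω₁=0.280, θ₂=-0.003, ω₂=0.068
apply F[6]=+2.198 → step 7: x=-0.029, v=-0.167, θ₁=0.003, ω₁=0.219, θ₂=-0.002, ω₂=0.066
apply F[7]=+2.116 → step 8: x=-0.032, v=-0.140, θ₁=0.007, ω₁=0.166, θ₂=-0.001, ω₂=0.063
apply F[8]=+1.974 → step 9: x=-0.035, v=-0.116, θ₁=0.009, ω₁=0.122, θ₂=0.001, ω₂=0.058
apply F[9]=+1.811 → step 10: x=-0.037, v=-0.094, θ₁=0.012, ω₁=0.086, θ₂=0.002, ω₂=0.052
apply F[10]=+1.644 → step 11: x=-0.038, v=-0.074, θ₁=0.013, ω₁=0.056, θ₂=0.003, ω₂=0.046
apply F[11]=+1.481 → step 12: x=-0.040, v=-0.057, θ₁=0.014, ω₁=0.032, θ₂=0.003, ω₂=0.039
apply F[12]=+1.325 → step 13: x=-0.041, v=-0.042, θ₁=0.014, ω₁=0.013, θ₂=0.004, ω₂=0.033
apply F[13]=+1.180 → step 14: x=-0.041, v=-0.029, θ₁=0.014, ω₁=-0.002, θ₂=0.005, ω₂=0.027
apply F[14]=+1.046 → step 15: x=-0.042, v=-0.018, θ₁=0.014, ω₁=-0.013, θ₂=0.005, ω₂=0.021
apply F[15]=+0.923 → step 16: x=-0.042, v=-0.008, θ₁=0.014, ω₁=-0.022, θ₂=0.006, ω₂=0.016
apply F[16]=+0.810 → step 17: x=-0.042, v=0.000, θ₁=0.013, ω₁=-0.029, θ₂=0.006, ω₂=0.011
apply F[17]=+0.708 → step 18: x=-0.042, v=0.007, θ₁=0.013, ω₁=-0.033, θ₂=0.006, ω₂=0.007
apply F[18]=+0.616 → step 19: x=-0.042, v=0.013, θ₁=0.012, ω₁=-0.036, θ₂=0.006, ω₂=0.003
apply F[19]=+0.533 → step 20: x=-0.042, v=0.018, θ₁=0.011, ω₁=-0.038, θ₂=0.006, ω₂=-0.001
apply F[20]=+0.459 → step 21: x=-0.041, v=0.023, θ₁=0.011, ω₁=-0.039, θ₂=0.006, ω₂=-0.004
max |θ₁| = 0.046 ≤ 0.104 over all 22 states.

Answer: never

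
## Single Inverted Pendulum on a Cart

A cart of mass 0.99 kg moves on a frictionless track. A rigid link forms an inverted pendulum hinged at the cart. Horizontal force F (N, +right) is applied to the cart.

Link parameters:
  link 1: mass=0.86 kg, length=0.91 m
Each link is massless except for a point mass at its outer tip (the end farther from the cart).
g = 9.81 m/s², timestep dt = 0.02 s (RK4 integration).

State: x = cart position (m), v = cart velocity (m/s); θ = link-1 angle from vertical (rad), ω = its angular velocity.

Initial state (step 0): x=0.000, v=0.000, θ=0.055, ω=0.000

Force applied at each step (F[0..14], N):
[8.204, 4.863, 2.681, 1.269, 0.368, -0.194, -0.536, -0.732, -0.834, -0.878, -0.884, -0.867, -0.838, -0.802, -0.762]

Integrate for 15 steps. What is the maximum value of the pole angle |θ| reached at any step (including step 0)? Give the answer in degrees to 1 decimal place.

apply F[0]=+8.204 → step 1: x=0.002, v=0.156, θ=0.053, ω=-0.160
apply F[1]=+4.863 → step 2: x=0.006, v=0.245, θ=0.049, ω=-0.246
apply F[2]=+2.681 → step 3: x=0.011, v=0.292, θ=0.044, ω=-0.287
apply F[3]=+1.269 → step 4: x=0.017, v=0.310, θ=0.038, ω=-0.299
apply F[4]=+0.368 → step 5: x=0.023, v=0.312, θ=0.032, ω=-0.293
apply F[5]=-0.194 → step 6: x=0.029, v=0.303, θ=0.027, ω=-0.277
apply F[6]=-0.536 → step 7: x=0.035, v=0.288, θ=0.021, ω=-0.255
apply F[7]=-0.732 → step 8: x=0.041, v=0.270, θ=0.016, ω=-0.231
apply F[8]=-0.834 → step 9: x=0.046, v=0.251, θ=0.012, ω=-0.207
apply F[9]=-0.878 → step 10: x=0.051, v=0.231, θ=0.008, ω=-0.184
apply F[10]=-0.884 → step 11: x=0.055, v=0.212, θ=0.005, ω=-0.161
apply F[11]=-0.867 → step 12: x=0.059, v=0.194, θ=0.002, ω=-0.141
apply F[12]=-0.838 → step 13: x=0.063, v=0.177, θ=-0.001, ω=-0.122
apply F[13]=-0.802 → step 14: x=0.066, v=0.162, θ=-0.003, ω=-0.105
apply F[14]=-0.762 → step 15: x=0.070, v=0.147, θ=-0.005, ω=-0.090
Max |angle| over trajectory = 0.055 rad = 3.2°.

Answer: 3.2°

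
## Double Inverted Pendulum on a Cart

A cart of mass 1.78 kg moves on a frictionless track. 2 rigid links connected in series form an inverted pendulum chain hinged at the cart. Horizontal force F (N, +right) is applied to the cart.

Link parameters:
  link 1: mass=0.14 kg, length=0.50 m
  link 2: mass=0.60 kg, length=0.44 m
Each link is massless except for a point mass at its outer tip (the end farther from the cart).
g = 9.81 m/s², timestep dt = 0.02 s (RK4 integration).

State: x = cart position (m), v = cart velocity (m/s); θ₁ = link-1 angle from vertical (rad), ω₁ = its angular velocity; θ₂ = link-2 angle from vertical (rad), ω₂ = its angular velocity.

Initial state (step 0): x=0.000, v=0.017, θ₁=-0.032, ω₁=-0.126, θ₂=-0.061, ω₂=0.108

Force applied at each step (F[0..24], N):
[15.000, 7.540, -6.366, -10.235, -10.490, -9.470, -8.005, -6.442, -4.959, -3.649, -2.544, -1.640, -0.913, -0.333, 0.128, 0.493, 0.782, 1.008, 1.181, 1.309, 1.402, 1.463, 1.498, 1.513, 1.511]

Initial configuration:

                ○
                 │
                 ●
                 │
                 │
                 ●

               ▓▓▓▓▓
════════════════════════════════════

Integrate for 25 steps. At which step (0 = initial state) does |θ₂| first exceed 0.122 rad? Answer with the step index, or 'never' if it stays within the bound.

apply F[0]=+15.000 → step 1: x=0.002, v=0.188, θ₁=-0.038, ω₁=-0.440, θ₂=-0.059, ω₂=0.049
apply F[1]=+7.540 → step 2: x=0.007, v=0.276, θ₁=-0.048, ω₁=-0.606, θ₂=-0.059, ω₂=0.012
apply F[2]=-6.366 → step 3: x=0.012, v=0.209, θ₁=-0.059, ω₁=-0.484, θ₂=-0.059, ω₂=-0.000
apply F[3]=-10.235 → step 4: x=0.015, v=0.099, θ₁=-0.067, ω₁=-0.297, θ₂=-0.059, ω₂=0.010
apply F[4]=-10.490 → step 5: x=0.016, v=-0.013, θ₁=-0.071, ω₁=-0.119, θ₂=-0.058, ω₂=0.036
apply F[5]=-9.470 → step 6: x=0.014, v=-0.113, θ₁=-0.072, ω₁=0.029, θ₂=-0.057, ω₂=0.069
apply F[6]=-8.005 → step 7: x=0.011, v=-0.197, θ₁=-0.070, ω₁=0.144, θ₂=-0.056, ω₂=0.104
apply F[7]=-6.442 → step 8: x=0.007, v=-0.264, θ₁=-0.066, ω₁=0.227, θ₂=-0.053, ω₂=0.138
apply F[8]=-4.959 → step 9: x=0.001, v=-0.314, θ₁=-0.061, ω₁=0.282, θ₂=-0.050, ω₂=0.167
apply F[9]=-3.649 → step 10: x=-0.006, v=-0.350, θ₁=-0.055, ω₁=0.314, θ₂=-0.046, ω₂=0.190
apply F[10]=-2.544 → step 11: x=-0.013, v=-0.375, θ₁=-0.049, ω₁=0.330, θ₂=-0.043, ω₂=0.208
apply F[11]=-1.640 → step 12: x=-0.021, v=-0.389, θ₁=-0.042, ω₁=0.333, θ₂=-0.038, ω₂=0.220
apply F[12]=-0.913 → step 13: x=-0.029, v=-0.397, θ₁=-0.036, ω₁=0.327, θ₂=-0.034, ω₂=0.227
apply F[13]=-0.333 → step 14: x=-0.037, v=-0.398, θ₁=-0.029, ω₁=0.315, θ₂=-0.029, ω₂=0.229
apply F[14]=+0.128 → step 15: x=-0.044, v=-0.394, θ₁=-0.023, ω₁=0.298, θ₂=-0.025, ω₂=0.228
apply F[15]=+0.493 → step 16: x=-0.052, v=-0.387, θ₁=-0.017, ω₁=0.280, θ₂=-0.020, ω₂=0.223
apply F[16]=+0.782 → step 17: x=-0.060, v=-0.377, θ₁=-0.012, ω₁=0.259, θ₂=-0.016, ω₂=0.215
apply F[17]=+1.008 → step 18: x=-0.067, v=-0.365, θ₁=-0.007, ω₁=0.238, θ₂=-0.012, ω₂=0.205
apply F[18]=+1.181 → step 19: x=-0.075, v=-0.351, θ₁=-0.002, ω₁=0.217, θ₂=-0.008, ω₂=0.194
apply F[19]=+1.309 → step 20: x=-0.081, v=-0.337, θ₁=0.002, ω₁=0.197, θ₂=-0.004, ω₂=0.182
apply F[20]=+1.402 → step 21: x=-0.088, v=-0.321, θ₁=0.005, ω₁=0.176, θ₂=-0.000, ω₂=0.169
apply F[21]=+1.463 → step 22: x=-0.094, v=-0.305, θ₁=0.009, ω₁=0.157, θ₂=0.003, ω₂=0.155
apply F[22]=+1.498 → step 23: x=-0.100, v=-0.289, θ₁=0.012, ω₁=0.139, θ₂=0.006, ω₂=0.142
apply F[23]=+1.513 → step 24: x=-0.106, v=-0.273, θ₁=0.014, ω₁=0.121, θ₂=0.009, ω₂=0.128
apply F[24]=+1.511 → step 25: x=-0.111, v=-0.258, θ₁=0.017, ω₁=0.105, θ₂=0.011, ω₂=0.115
max |θ₂| = 0.061 ≤ 0.122 over all 26 states.

Answer: never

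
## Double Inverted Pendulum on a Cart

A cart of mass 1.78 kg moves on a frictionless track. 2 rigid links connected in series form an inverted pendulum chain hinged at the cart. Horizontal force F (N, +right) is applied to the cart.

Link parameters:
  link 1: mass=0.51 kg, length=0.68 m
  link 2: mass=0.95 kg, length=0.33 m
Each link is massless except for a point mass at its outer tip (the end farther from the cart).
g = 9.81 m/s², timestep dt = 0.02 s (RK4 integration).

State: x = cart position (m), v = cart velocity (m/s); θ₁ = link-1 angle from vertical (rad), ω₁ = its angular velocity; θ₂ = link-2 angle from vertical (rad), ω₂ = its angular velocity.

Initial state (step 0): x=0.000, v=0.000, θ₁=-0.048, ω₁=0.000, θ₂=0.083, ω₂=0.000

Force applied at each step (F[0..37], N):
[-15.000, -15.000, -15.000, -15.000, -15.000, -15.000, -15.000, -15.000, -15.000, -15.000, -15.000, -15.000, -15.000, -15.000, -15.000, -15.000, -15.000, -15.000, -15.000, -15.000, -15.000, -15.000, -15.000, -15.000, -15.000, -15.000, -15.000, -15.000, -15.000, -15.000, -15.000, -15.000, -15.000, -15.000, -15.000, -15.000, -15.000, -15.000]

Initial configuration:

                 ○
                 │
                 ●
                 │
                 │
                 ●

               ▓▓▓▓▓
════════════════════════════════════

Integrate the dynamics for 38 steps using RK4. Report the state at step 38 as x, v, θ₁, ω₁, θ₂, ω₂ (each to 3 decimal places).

apply F[0]=-15.000 → step 1: x=-0.002, v=-0.161, θ₁=-0.046, ω₁=0.153, θ₂=0.085, ω₂=0.224
apply F[1]=-15.000 → step 2: x=-0.006, v=-0.322, θ₁=-0.042, ω₁=0.307, θ₂=0.092, ω₂=0.448
apply F[2]=-15.000 → step 3: x=-0.015, v=-0.485, θ₁=-0.034, ω₁=0.464, θ₂=0.103, ω₂=0.674
apply F[3]=-15.000 → step 4: x=-0.026, v=-0.649, θ₁=-0.023, ω₁=0.627, θ₂=0.119, ω₂=0.900
apply F[4]=-15.000 → step 5: x=-0.040, v=-0.815, θ₁=-0.009, ω₁=0.796, θ₂=0.139, ω₂=1.126
apply F[5]=-15.000 → step 6: x=-0.058, v=-0.983, θ₁=0.009, ω₁=0.975, θ₂=0.164, ω₂=1.351
apply F[6]=-15.000 → step 7: x=-0.080, v=-1.154, θ₁=0.030, ω₁=1.165, θ₂=0.193, ω₂=1.572
apply F[7]=-15.000 → step 8: x=-0.105, v=-1.328, θ₁=0.055, ω₁=1.370, θ₂=0.227, ω₂=1.785
apply F[8]=-15.000 → step 9: x=-0.133, v=-1.504, θ₁=0.085, ω₁=1.590, θ₂=0.265, ω₂=1.984
apply F[9]=-15.000 → step 10: x=-0.165, v=-1.682, θ₁=0.119, ω₁=1.829, θ₂=0.306, ω₂=2.161
apply F[10]=-15.000 → step 11: x=-0.200, v=-1.861, θ₁=0.158, ω₁=2.089, θ₂=0.351, ω₂=2.309
apply F[11]=-15.000 → step 12: x=-0.239, v=-2.039, θ₁=0.203, ω₁=2.372, θ₂=0.398, ω₂=2.418
apply F[12]=-15.000 → step 13: x=-0.282, v=-2.214, θ₁=0.253, ω₁=2.676, θ₂=0.447, ω₂=2.481
apply F[13]=-15.000 → step 14: x=-0.328, v=-2.384, θ₁=0.310, ω₁=3.000, θ₂=0.497, ω₂=2.490
apply F[14]=-15.000 → step 15: x=-0.377, v=-2.544, θ₁=0.373, ω₁=3.340, θ₂=0.546, ω₂=2.444
apply F[15]=-15.000 → step 16: x=-0.429, v=-2.690, θ₁=0.444, ω₁=3.687, θ₂=0.594, ω₂=2.350
apply F[16]=-15.000 → step 17: x=-0.485, v=-2.818, θ₁=0.521, ω₁=4.031, θ₂=0.640, ω₂=2.226
apply F[17]=-15.000 → step 18: x=-0.542, v=-2.923, θ₁=0.605, ω₁=4.357, θ₂=0.683, ω₂=2.101
apply F[18]=-15.000 → step 19: x=-0.601, v=-3.000, θ₁=0.695, ω₁=4.651, θ₂=0.724, ω₂=2.015
apply F[19]=-15.000 → step 20: x=-0.662, v=-3.049, θ₁=0.790, ω₁=4.900, θ₂=0.765, ω₂=2.011
apply F[20]=-15.000 → step 21: x=-0.723, v=-3.069, θ₁=0.891, ω₁=5.097, θ₂=0.806, ω₂=2.128
apply F[21]=-15.000 → step 22: x=-0.784, v=-3.065, θ₁=0.994, ω₁=5.242, θ₂=0.851, ω₂=2.386
apply F[22]=-15.000 → step 23: x=-0.845, v=-3.039, θ₁=1.100, ω₁=5.340, θ₂=0.902, ω₂=2.791
apply F[23]=-15.000 → step 24: x=-0.906, v=-2.994, θ₁=1.207, ω₁=5.397, θ₂=0.963, ω₂=3.335
apply F[24]=-15.000 → step 25: x=-0.965, v=-2.931, θ₁=1.316, ω₁=5.417, θ₂=1.036, ω₂=4.003
apply F[25]=-15.000 → step 26: x=-1.023, v=-2.850, θ₁=1.424, ω₁=5.407, θ₂=1.124, ω₂=4.777
apply F[26]=-15.000 → step 27: x=-1.079, v=-2.748, θ₁=1.532, ω₁=5.371, θ₂=1.228, ω₂=5.636
apply F[27]=-15.000 → step 28: x=-1.133, v=-2.621, θ₁=1.639, ω₁=5.317, θ₂=1.350, ω₂=6.551
apply F[28]=-15.000 → step 29: x=-1.184, v=-2.465, θ₁=1.744, ω₁=5.264, θ₂=1.490, ω₂=7.484
apply F[29]=-15.000 → step 30: x=-1.231, v=-2.273, θ₁=1.849, ω₁=5.247, θ₂=1.649, ω₂=8.370
apply F[30]=-15.000 → step 31: x=-1.274, v=-2.039, θ₁=1.955, ω₁=5.320, θ₂=1.824, ω₂=9.114
apply F[31]=-15.000 → step 32: x=-1.312, v=-1.762, θ₁=2.063, ω₁=5.556, θ₂=2.012, ω₂=9.584
apply F[32]=-15.000 → step 33: x=-1.345, v=-1.450, θ₁=2.179, ω₁=6.014, θ₂=2.205, ω₂=9.651
apply F[33]=-15.000 → step 34: x=-1.370, v=-1.114, θ₁=2.305, ω₁=6.709, θ₂=2.394, ω₂=9.241
apply F[34]=-15.000 → step 35: x=-1.389, v=-0.767, θ₁=2.448, ω₁=7.600, θ₂=2.571, ω₂=8.380
apply F[35]=-15.000 → step 36: x=-1.401, v=-0.425, θ₁=2.610, ω₁=8.588, θ₂=2.728, ω₂=7.220
apply F[36]=-15.000 → step 37: x=-1.406, v=-0.130, θ₁=2.791, ω₁=9.476, θ₂=2.860, ω₂=6.116
apply F[37]=-15.000 → step 38: x=-1.407, v=0.024, θ₁=2.986, ω₁=9.905, θ₂=2.977, ω₂=5.697

Answer: x=-1.407, v=0.024, θ₁=2.986, ω₁=9.905, θ₂=2.977, ω₂=5.697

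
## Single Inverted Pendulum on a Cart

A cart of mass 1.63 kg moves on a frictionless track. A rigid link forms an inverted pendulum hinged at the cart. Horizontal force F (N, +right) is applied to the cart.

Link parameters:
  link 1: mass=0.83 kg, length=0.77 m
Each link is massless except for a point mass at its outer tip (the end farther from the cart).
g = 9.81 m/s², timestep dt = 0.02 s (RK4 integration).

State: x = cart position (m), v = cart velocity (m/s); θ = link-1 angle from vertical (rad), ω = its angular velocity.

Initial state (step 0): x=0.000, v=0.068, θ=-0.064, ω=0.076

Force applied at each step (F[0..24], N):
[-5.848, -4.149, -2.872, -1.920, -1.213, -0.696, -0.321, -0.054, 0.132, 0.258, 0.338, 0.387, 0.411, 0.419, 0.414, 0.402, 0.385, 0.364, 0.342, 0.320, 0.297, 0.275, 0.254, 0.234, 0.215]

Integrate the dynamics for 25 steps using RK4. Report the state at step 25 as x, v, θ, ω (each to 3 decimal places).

Answer: x=-0.028, v=-0.014, θ=-0.002, ω=0.026

Derivation:
apply F[0]=-5.848 → step 1: x=0.001, v=0.003, θ=-0.062, ω=0.145
apply F[1]=-4.149 → step 2: x=0.000, v=-0.042, θ=-0.058, ω=0.187
apply F[2]=-2.872 → step 3: x=-0.001, v=-0.072, θ=-0.054, ω=0.211
apply F[3]=-1.920 → step 4: x=-0.002, v=-0.090, θ=-0.050, ω=0.222
apply F[4]=-1.213 → step 5: x=-0.004, v=-0.100, θ=-0.046, ω=0.223
apply F[5]=-0.696 → step 6: x=-0.006, v=-0.104, θ=-0.041, ω=0.217
apply F[6]=-0.321 → step 7: x=-0.008, v=-0.104, θ=-0.037, ω=0.207
apply F[7]=-0.054 → step 8: x=-0.011, v=-0.102, θ=-0.033, ω=0.195
apply F[8]=+0.132 → step 9: x=-0.013, v=-0.097, θ=-0.029, ω=0.181
apply F[9]=+0.258 → step 10: x=-0.014, v=-0.091, θ=-0.026, ω=0.166
apply F[10]=+0.338 → step 11: x=-0.016, v=-0.084, θ=-0.023, ω=0.151
apply F[11]=+0.387 → step 12: x=-0.018, v=-0.078, θ=-0.020, ω=0.137
apply F[12]=+0.411 → step 13: x=-0.019, v=-0.071, θ=-0.017, ω=0.123
apply F[13]=+0.419 → step 14: x=-0.021, v=-0.064, θ=-0.015, ω=0.110
apply F[14]=+0.414 → step 15: x=-0.022, v=-0.057, θ=-0.013, ω=0.098
apply F[15]=+0.402 → step 16: x=-0.023, v=-0.051, θ=-0.011, ω=0.087
apply F[16]=+0.385 → step 17: x=-0.024, v=-0.046, θ=-0.009, ω=0.077
apply F[17]=+0.364 → step 18: x=-0.025, v=-0.040, θ=-0.008, ω=0.068
apply F[18]=+0.342 → step 19: x=-0.025, v=-0.035, θ=-0.007, ω=0.060
apply F[19]=+0.320 → step 20: x=-0.026, v=-0.031, θ=-0.005, ω=0.053
apply F[20]=+0.297 → step 21: x=-0.027, v=-0.027, θ=-0.004, ω=0.046
apply F[21]=+0.275 → step 22: x=-0.027, v=-0.023, θ=-0.004, ω=0.040
apply F[22]=+0.254 → step 23: x=-0.028, v=-0.020, θ=-0.003, ω=0.035
apply F[23]=+0.234 → step 24: x=-0.028, v=-0.016, θ=-0.002, ω=0.030
apply F[24]=+0.215 → step 25: x=-0.028, v=-0.014, θ=-0.002, ω=0.026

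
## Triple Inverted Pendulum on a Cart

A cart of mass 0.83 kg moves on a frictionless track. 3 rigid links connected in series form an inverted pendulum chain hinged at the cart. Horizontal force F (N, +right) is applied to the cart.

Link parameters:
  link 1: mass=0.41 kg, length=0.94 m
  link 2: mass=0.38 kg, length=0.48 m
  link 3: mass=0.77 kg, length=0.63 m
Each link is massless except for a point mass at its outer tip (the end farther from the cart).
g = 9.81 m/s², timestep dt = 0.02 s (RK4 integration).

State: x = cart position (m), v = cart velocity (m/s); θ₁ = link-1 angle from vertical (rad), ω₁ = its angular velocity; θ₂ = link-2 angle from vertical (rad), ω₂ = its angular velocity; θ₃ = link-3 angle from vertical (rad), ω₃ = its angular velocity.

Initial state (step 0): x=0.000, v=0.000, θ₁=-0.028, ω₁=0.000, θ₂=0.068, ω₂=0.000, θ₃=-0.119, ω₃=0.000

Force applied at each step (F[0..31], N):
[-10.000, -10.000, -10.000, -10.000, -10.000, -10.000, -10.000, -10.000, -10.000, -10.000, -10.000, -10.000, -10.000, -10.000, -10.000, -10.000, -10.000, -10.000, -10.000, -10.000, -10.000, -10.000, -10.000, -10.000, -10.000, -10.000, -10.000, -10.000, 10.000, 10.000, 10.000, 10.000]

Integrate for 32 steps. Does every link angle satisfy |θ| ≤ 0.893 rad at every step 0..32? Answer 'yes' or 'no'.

Answer: no

Derivation:
apply F[0]=-10.000 → step 1: x=-0.002, v=-0.231, θ₁=-0.026, ω₁=0.188, θ₂=0.071, ω₂=0.285, θ₃=-0.121, ω₃=-0.165
apply F[1]=-10.000 → step 2: x=-0.009, v=-0.464, θ₁=-0.020, ω₁=0.378, θ₂=0.079, ω₂=0.572, θ₃=-0.126, ω₃=-0.333
apply F[2]=-10.000 → step 3: x=-0.021, v=-0.700, θ₁=-0.011, ω₁=0.575, θ₂=0.094, ω₂=0.860, θ₃=-0.134, ω₃=-0.505
apply F[3]=-10.000 → step 4: x=-0.037, v=-0.939, θ₁=0.003, ω₁=0.780, θ₂=0.114, ω₂=1.146, θ₃=-0.146, ω₃=-0.680
apply F[4]=-10.000 → step 5: x=-0.059, v=-1.183, θ₁=0.020, ω₁=0.996, θ₂=0.140, ω₂=1.420, θ₃=-0.161, ω₃=-0.855
apply F[5]=-10.000 → step 6: x=-0.085, v=-1.431, θ₁=0.043, ω₁=1.227, θ₂=0.170, ω₂=1.671, θ₃=-0.180, ω₃=-1.018
apply F[6]=-10.000 → step 7: x=-0.116, v=-1.682, θ₁=0.069, ω₁=1.474, θ₂=0.206, ω₂=1.881, θ₃=-0.202, ω₃=-1.161
apply F[7]=-10.000 → step 8: x=-0.152, v=-1.935, θ₁=0.102, ω₁=1.737, θ₂=0.245, ω₂=2.036, θ₃=-0.226, ω₃=-1.269
apply F[8]=-10.000 → step 9: x=-0.193, v=-2.186, θ₁=0.139, ω₁=2.015, θ₂=0.287, ω₂=2.126, θ₃=-0.252, ω₃=-1.335
apply F[9]=-10.000 → step 10: x=-0.239, v=-2.433, θ₁=0.182, ω₁=2.305, θ₂=0.330, ω₂=2.144, θ₃=-0.279, ω₃=-1.348
apply F[10]=-10.000 → step 11: x=-0.290, v=-2.673, θ₁=0.231, ω₁=2.604, θ₂=0.372, ω₂=2.093, θ₃=-0.306, ω₃=-1.306
apply F[11]=-10.000 → step 12: x=-0.346, v=-2.901, θ₁=0.286, ω₁=2.904, θ₂=0.413, ω₂=1.980, θ₃=-0.331, ω₃=-1.206
apply F[12]=-10.000 → step 13: x=-0.406, v=-3.113, θ₁=0.347, ω₁=3.200, θ₂=0.451, ω₂=1.819, θ₃=-0.354, ω₃=-1.045
apply F[13]=-10.000 → step 14: x=-0.471, v=-3.304, θ₁=0.414, ω₁=3.482, θ₂=0.486, ω₂=1.628, θ₃=-0.372, ω₃=-0.825
apply F[14]=-10.000 → step 15: x=-0.538, v=-3.469, θ₁=0.487, ω₁=3.743, θ₂=0.516, ω₂=1.429, θ₃=-0.386, ω₃=-0.548
apply F[15]=-10.000 → step 16: x=-0.609, v=-3.606, θ₁=0.564, ω₁=3.975, θ₂=0.543, ω₂=1.248, θ₃=-0.394, ω₃=-0.218
apply F[16]=-10.000 → step 17: x=-0.682, v=-3.712, θ₁=0.645, ω₁=4.172, θ₂=0.567, ω₂=1.107, θ₃=-0.395, ω₃=0.155
apply F[17]=-10.000 → step 18: x=-0.757, v=-3.789, θ₁=0.731, ω₁=4.334, θ₂=0.588, ω₂=1.023, θ₃=-0.388, ω₃=0.562
apply F[18]=-10.000 → step 19: x=-0.834, v=-3.838, θ₁=0.819, ω₁=4.461, θ₂=0.608, ω₂=1.007, θ₃=-0.372, ω₃=0.990
apply F[19]=-10.000 → step 20: x=-0.911, v=-3.864, θ₁=0.909, ω₁=4.557, θ₂=0.628, ω₂=1.061, θ₃=-0.348, ω₃=1.430
apply F[20]=-10.000 → step 21: x=-0.988, v=-3.868, θ₁=1.001, ω₁=4.627, θ₂=0.651, ω₂=1.179, θ₃=-0.315, ω₃=1.876
apply F[21]=-10.000 → step 22: x=-1.065, v=-3.855, θ₁=1.094, ω₁=4.674, θ₂=0.676, ω₂=1.352, θ₃=-0.273, ω₃=2.323
apply F[22]=-10.000 → step 23: x=-1.142, v=-3.828, θ₁=1.187, ω₁=4.701, θ₂=0.705, ω₂=1.570, θ₃=-0.222, ω₃=2.770
apply F[23]=-10.000 → step 24: x=-1.218, v=-3.788, θ₁=1.282, ω₁=4.712, θ₂=0.739, ω₂=1.820, θ₃=-0.162, ω₃=3.218
apply F[24]=-10.000 → step 25: x=-1.294, v=-3.738, θ₁=1.376, ω₁=4.705, θ₂=0.778, ω₂=2.091, θ₃=-0.093, ω₃=3.672
apply F[25]=-10.000 → step 26: x=-1.368, v=-3.677, θ₁=1.470, ω₁=4.680, θ₂=0.823, ω₂=2.371, θ₃=-0.015, ω₃=4.135
apply F[26]=-10.000 → step 27: x=-1.441, v=-3.609, θ₁=1.563, ω₁=4.633, θ₂=0.873, ω₂=2.651, θ₃=0.072, ω₃=4.611
apply F[27]=-10.000 → step 28: x=-1.512, v=-3.534, θ₁=1.655, ω₁=4.560, θ₂=0.929, ω₂=2.920, θ₃=0.169, ω₃=5.105
apply F[28]=+10.000 → step 29: x=-1.579, v=-3.169, θ₁=1.747, ω₁=4.631, θ₂=0.985, ω₂=2.756, θ₃=0.274, ω₃=5.402
apply F[29]=+10.000 → step 30: x=-1.639, v=-2.789, θ₁=1.840, ω₁=4.707, θ₂=1.039, ω₂=2.624, θ₃=0.386, ω₃=5.715
apply F[30]=+10.000 → step 31: x=-1.691, v=-2.393, θ₁=1.935, ω₁=4.780, θ₂=1.091, ω₂=2.543, θ₃=0.503, ω₃=6.043
apply F[31]=+10.000 → step 32: x=-1.735, v=-1.981, θ₁=2.031, ω₁=4.842, θ₂=1.141, ω₂=2.539, θ₃=0.627, ω₃=6.379
Max |angle| over trajectory = 2.031 rad; bound = 0.893 → exceeded.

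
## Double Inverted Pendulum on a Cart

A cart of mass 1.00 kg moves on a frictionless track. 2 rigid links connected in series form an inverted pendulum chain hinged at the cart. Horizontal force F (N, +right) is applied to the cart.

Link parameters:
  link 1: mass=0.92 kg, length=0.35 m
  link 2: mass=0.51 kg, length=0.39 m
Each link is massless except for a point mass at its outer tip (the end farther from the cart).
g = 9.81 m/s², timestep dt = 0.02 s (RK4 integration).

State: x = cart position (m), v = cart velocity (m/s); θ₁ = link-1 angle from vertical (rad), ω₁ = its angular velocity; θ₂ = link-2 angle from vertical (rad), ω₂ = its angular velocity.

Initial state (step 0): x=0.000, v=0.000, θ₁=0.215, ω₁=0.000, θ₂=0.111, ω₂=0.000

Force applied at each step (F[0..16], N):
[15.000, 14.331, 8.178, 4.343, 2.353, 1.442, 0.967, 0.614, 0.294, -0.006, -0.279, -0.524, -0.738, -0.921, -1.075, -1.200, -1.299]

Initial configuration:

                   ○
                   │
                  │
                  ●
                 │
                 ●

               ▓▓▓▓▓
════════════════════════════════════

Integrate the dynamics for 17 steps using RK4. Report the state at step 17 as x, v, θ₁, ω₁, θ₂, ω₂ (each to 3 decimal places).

Answer: x=0.171, v=0.423, θ₁=-0.019, ω₁=-0.288, θ₂=0.007, ω₂=-0.272

Derivation:
apply F[0]=+15.000 → step 1: x=0.002, v=0.228, θ₁=0.210, ω₁=-0.479, θ₂=0.110, ω₂=-0.097
apply F[1]=+14.331 → step 2: x=0.009, v=0.447, θ₁=0.196, ω₁=-0.945, θ₂=0.107, ω₂=-0.185
apply F[2]=+8.178 → step 3: x=0.019, v=0.557, θ₁=0.175, ω₁=-1.123, θ₂=0.103, ω₂=-0.251
apply F[3]=+4.343 → step 4: x=0.031, v=0.599, θ₁=0.153, ω₁=-1.131, θ₂=0.097, ω₂=-0.300
apply F[4]=+2.353 → step 5: x=0.043, v=0.608, θ₁=0.131, ω₁=-1.064, θ₂=0.091, ω₂=-0.335
apply F[5]=+1.442 → step 6: x=0.055, v=0.605, θ₁=0.111, ω₁=-0.977, θ₂=0.084, ω₂=-0.360
apply F[6]=+0.967 → step 7: x=0.067, v=0.597, θ₁=0.092, ω₁=-0.892, θ₂=0.077, ω₂=-0.376
apply F[7]=+0.614 → step 8: x=0.079, v=0.587, θ₁=0.075, ω₁=-0.813, θ₂=0.069, ω₂=-0.384
apply F[8]=+0.294 → step 9: x=0.090, v=0.575, θ₁=0.060, ω₁=-0.739, θ₂=0.061, ω₂=-0.385
apply F[9]=-0.006 → step 10: x=0.102, v=0.560, θ₁=0.045, ω₁=-0.670, θ₂=0.054, ω₂=-0.382
apply F[10]=-0.279 → step 11: x=0.113, v=0.544, θ₁=0.033, ω₁=-0.605, θ₂=0.046, ω₂=-0.373
apply F[11]=-0.524 → step 12: x=0.123, v=0.526, θ₁=0.021, ω₁=-0.544, θ₂=0.039, ω₂=-0.362
apply F[12]=-0.738 → step 13: x=0.134, v=0.507, θ₁=0.011, ω₁=-0.485, θ₂=0.032, ω₂=-0.347
apply F[13]=-0.921 → step 14: x=0.144, v=0.487, θ₁=0.002, ω₁=-0.431, θ₂=0.025, ω₂=-0.330
apply F[14]=-1.075 → step 15: x=0.153, v=0.466, θ₁=-0.006, ω₁=-0.380, θ₂=0.018, ω₂=-0.312
apply F[15]=-1.200 → step 16: x=0.162, v=0.444, θ₁=-0.013, ω₁=-0.332, θ₂=0.012, ω₂=-0.292
apply F[16]=-1.299 → step 17: x=0.171, v=0.423, θ₁=-0.019, ω₁=-0.288, θ₂=0.007, ω₂=-0.272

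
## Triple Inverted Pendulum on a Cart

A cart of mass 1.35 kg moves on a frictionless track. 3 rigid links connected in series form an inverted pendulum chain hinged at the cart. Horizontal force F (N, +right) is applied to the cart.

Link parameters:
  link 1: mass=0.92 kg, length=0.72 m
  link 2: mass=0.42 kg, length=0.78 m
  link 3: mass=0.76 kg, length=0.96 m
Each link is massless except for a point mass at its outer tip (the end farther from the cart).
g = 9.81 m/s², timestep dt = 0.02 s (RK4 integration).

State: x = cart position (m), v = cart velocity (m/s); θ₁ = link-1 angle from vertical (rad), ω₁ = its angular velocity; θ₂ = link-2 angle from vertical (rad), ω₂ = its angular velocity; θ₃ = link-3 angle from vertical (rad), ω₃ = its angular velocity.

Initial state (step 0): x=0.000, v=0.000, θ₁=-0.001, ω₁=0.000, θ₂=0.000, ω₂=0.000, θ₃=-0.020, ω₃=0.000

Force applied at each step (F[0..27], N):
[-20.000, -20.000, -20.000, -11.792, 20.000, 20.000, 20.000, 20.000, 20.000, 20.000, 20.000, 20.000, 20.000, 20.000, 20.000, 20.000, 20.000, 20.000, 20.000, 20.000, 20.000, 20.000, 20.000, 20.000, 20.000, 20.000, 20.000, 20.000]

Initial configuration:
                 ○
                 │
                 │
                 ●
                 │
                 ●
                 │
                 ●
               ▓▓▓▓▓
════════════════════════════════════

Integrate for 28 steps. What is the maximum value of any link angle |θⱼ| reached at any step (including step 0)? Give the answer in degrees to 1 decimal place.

Answer: 51.2°

Derivation:
apply F[0]=-20.000 → step 1: x=-0.003, v=-0.296, θ₁=0.003, ω₁=0.412, θ₂=0.000, ω₂=0.009, θ₃=-0.020, ω₃=-0.011
apply F[1]=-20.000 → step 2: x=-0.012, v=-0.595, θ₁=0.016, ω₁=0.832, θ₂=0.000, ω₂=0.013, θ₃=-0.020, ω₃=-0.023
apply F[2]=-20.000 → step 3: x=-0.027, v=-0.898, θ₁=0.036, ω₁=1.267, θ₂=0.001, ω₂=0.009, θ₃=-0.021, ω₃=-0.033
apply F[3]=-11.792 → step 4: x=-0.047, v=-1.085, θ₁=0.065, ω₁=1.554, θ₂=0.001, ω₂=-0.005, θ₃=-0.022, ω₃=-0.043
apply F[4]=+20.000 → step 5: x=-0.066, v=-0.812, θ₁=0.092, ω₁=1.223, θ₂=0.000, ω₂=-0.039, θ₃=-0.023, ω₃=-0.056
apply F[5]=+20.000 → step 6: x=-0.079, v=-0.548, θ₁=0.114, ω₁=0.925, θ₂=-0.001, ω₂=-0.090, θ₃=-0.024, ω₃=-0.070
apply F[6]=+20.000 → step 7: x=-0.088, v=-0.292, θ₁=0.130, ω₁=0.651, θ₂=-0.003, ω₂=-0.156, θ₃=-0.026, ω₃=-0.083
apply F[7]=+20.000 → step 8: x=-0.091, v=-0.042, θ₁=0.140, ω₁=0.397, θ₂=-0.007, ω₂=-0.235, θ₃=-0.027, ω₃=-0.097
apply F[8]=+20.000 → step 9: x=-0.089, v=0.206, θ₁=0.146, ω₁=0.155, θ₂=-0.013, ω₂=-0.324, θ₃=-0.029, ω₃=-0.109
apply F[9]=+20.000 → step 10: x=-0.083, v=0.452, θ₁=0.146, ω₁=-0.081, θ₂=-0.020, ω₂=-0.422, θ₃=-0.032, ω₃=-0.117
apply F[10]=+20.000 → step 11: x=-0.071, v=0.699, θ₁=0.142, ω₁=-0.317, θ₂=-0.030, ω₂=-0.526, θ₃=-0.034, ω₃=-0.122
apply F[11]=+20.000 → step 12: x=-0.055, v=0.949, θ₁=0.134, ω₁=-0.559, θ₂=-0.041, ω₂=-0.635, θ₃=-0.037, ω₃=-0.122
apply F[12]=+20.000 → step 13: x=-0.033, v=1.204, θ₁=0.120, ω₁=-0.814, θ₂=-0.055, ω₂=-0.745, θ₃=-0.039, ω₃=-0.116
apply F[13]=+20.000 → step 14: x=-0.006, v=1.467, θ₁=0.101, ω₁=-1.087, θ₂=-0.071, ω₂=-0.856, θ₃=-0.041, ω₃=-0.104
apply F[14]=+20.000 → step 15: x=0.026, v=1.738, θ₁=0.076, ω₁=-1.385, θ₂=-0.089, ω₂=-0.961, θ₃=-0.043, ω₃=-0.084
apply F[15]=+20.000 → step 16: x=0.063, v=2.018, θ₁=0.045, ω₁=-1.713, θ₂=-0.110, ω₂=-1.058, θ₃=-0.044, ω₃=-0.059
apply F[16]=+20.000 → step 17: x=0.106, v=2.309, θ₁=0.007, ω₁=-2.076, θ₂=-0.132, ω₂=-1.139, θ₃=-0.045, ω₃=-0.031
apply F[17]=+20.000 → step 18: x=0.155, v=2.607, θ₁=-0.038, ω₁=-2.473, θ₂=-0.155, ω₂=-1.198, θ₃=-0.046, ω₃=-0.006
apply F[18]=+20.000 → step 19: x=0.211, v=2.909, θ₁=-0.092, ω₁=-2.900, θ₂=-0.179, ω₂=-1.228, θ₃=-0.046, ω₃=0.011
apply F[19]=+20.000 → step 20: x=0.272, v=3.206, θ₁=-0.154, ω₁=-3.343, θ₂=-0.204, ω₂=-1.228, θ₃=-0.045, ω₃=0.008
apply F[20]=+20.000 → step 21: x=0.339, v=3.486, θ₁=-0.225, ω₁=-3.778, θ₂=-0.228, ω₂=-1.200, θ₃=-0.046, ω₃=-0.023
apply F[21]=+20.000 → step 22: x=0.411, v=3.736, θ₁=-0.305, ω₁=-4.179, θ₂=-0.252, ω₂=-1.157, θ₃=-0.047, ω₃=-0.090
apply F[22]=+20.000 → step 23: x=0.488, v=3.945, θ₁=-0.392, ω₁=-4.521, θ₂=-0.275, ω₂=-1.118, θ₃=-0.049, ω₃=-0.193
apply F[23]=+20.000 → step 24: x=0.569, v=4.110, θ₁=-0.485, ω₁=-4.790, θ₂=-0.297, ω₂=-1.103, θ₃=-0.055, ω₃=-0.327
apply F[24]=+20.000 → step 25: x=0.652, v=4.231, θ₁=-0.583, ω₁=-4.987, θ₂=-0.319, ω₂=-1.129, θ₃=-0.063, ω₃=-0.482
apply F[25]=+20.000 → step 26: x=0.738, v=4.314, θ₁=-0.684, ω₁=-5.124, θ₂=-0.342, ω₂=-1.202, θ₃=-0.074, ω₃=-0.650
apply F[26]=+20.000 → step 27: x=0.824, v=4.365, θ₁=-0.788, ω₁=-5.216, θ₂=-0.367, ω₂=-1.323, θ₃=-0.089, ω₃=-0.822
apply F[27]=+20.000 → step 28: x=0.912, v=4.393, θ₁=-0.893, ω₁=-5.276, θ₂=-0.395, ω₂=-1.488, θ₃=-0.107, ω₃=-0.997
Max |angle| over trajectory = 0.893 rad = 51.2°.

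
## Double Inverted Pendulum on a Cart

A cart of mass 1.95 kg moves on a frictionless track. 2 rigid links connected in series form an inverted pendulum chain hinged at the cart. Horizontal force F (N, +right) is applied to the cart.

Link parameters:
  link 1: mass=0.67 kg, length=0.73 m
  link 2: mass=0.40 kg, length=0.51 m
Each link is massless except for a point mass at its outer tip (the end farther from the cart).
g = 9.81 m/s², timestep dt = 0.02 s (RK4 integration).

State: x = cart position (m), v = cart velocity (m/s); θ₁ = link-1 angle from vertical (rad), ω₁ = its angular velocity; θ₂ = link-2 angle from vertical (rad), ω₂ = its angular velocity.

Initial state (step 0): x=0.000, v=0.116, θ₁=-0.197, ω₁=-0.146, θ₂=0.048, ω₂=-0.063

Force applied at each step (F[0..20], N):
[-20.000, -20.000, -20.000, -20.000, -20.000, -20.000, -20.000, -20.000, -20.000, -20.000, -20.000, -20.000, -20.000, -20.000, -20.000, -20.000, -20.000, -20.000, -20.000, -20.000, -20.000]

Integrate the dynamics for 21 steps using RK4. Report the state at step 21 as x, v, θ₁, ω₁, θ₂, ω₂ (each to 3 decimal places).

apply F[0]=-20.000 → step 1: x=0.001, v=-0.065, θ₁=-0.198, ω₁=0.002, θ₂=0.048, ω₂=0.105
apply F[1]=-20.000 → step 2: x=-0.003, v=-0.247, θ₁=-0.197, ω₁=0.150, θ₂=0.052, ω₂=0.274
apply F[2]=-20.000 → step 3: x=-0.009, v=-0.429, θ₁=-0.192, ω₁=0.300, θ₂=0.059, ω₂=0.443
apply F[3]=-20.000 → step 4: x=-0.020, v=-0.612, θ₁=-0.185, ω₁=0.453, θ₂=0.070, ω₂=0.613
apply F[4]=-20.000 → step 5: x=-0.034, v=-0.796, θ₁=-0.174, ω₁=0.612, θ₂=0.084, ω₂=0.781
apply F[5]=-20.000 → step 6: x=-0.052, v=-0.982, θ₁=-0.160, ω₁=0.777, θ₂=0.101, ω₂=0.947
apply F[6]=-20.000 → step 7: x=-0.073, v=-1.171, θ₁=-0.143, ω₁=0.952, θ₂=0.122, ω₂=1.110
apply F[7]=-20.000 → step 8: x=-0.098, v=-1.362, θ₁=-0.122, ω₁=1.139, θ₂=0.146, ω₂=1.267
apply F[8]=-20.000 → step 9: x=-0.128, v=-1.556, θ₁=-0.097, ω₁=1.339, θ₂=0.172, ω₂=1.416
apply F[9]=-20.000 → step 10: x=-0.161, v=-1.754, θ₁=-0.069, ω₁=1.554, θ₂=0.202, ω₂=1.555
apply F[10]=-20.000 → step 11: x=-0.198, v=-1.955, θ₁=-0.035, ω₁=1.787, θ₂=0.234, ω₂=1.681
apply F[11]=-20.000 → step 12: x=-0.239, v=-2.158, θ₁=0.003, ω₁=2.039, θ₂=0.269, ω₂=1.788
apply F[12]=-20.000 → step 13: x=-0.284, v=-2.365, θ₁=0.047, ω₁=2.311, θ₂=0.306, ω₂=1.874
apply F[13]=-20.000 → step 14: x=-0.334, v=-2.573, θ₁=0.096, ω₁=2.604, θ₂=0.344, ω₂=1.934
apply F[14]=-20.000 → step 15: x=-0.387, v=-2.781, θ₁=0.151, ω₁=2.916, θ₂=0.383, ω₂=1.966
apply F[15]=-20.000 → step 16: x=-0.445, v=-2.986, θ₁=0.212, ω₁=3.245, θ₂=0.422, ω₂=1.969
apply F[16]=-20.000 → step 17: x=-0.506, v=-3.185, θ₁=0.281, ω₁=3.585, θ₂=0.462, ω₂=1.943
apply F[17]=-20.000 → step 18: x=-0.572, v=-3.375, θ₁=0.356, ω₁=3.931, θ₂=0.500, ω₂=1.897
apply F[18]=-20.000 → step 19: x=-0.641, v=-3.549, θ₁=0.438, ω₁=4.271, θ₂=0.537, ω₂=1.843
apply F[19]=-20.000 → step 20: x=-0.714, v=-3.704, θ₁=0.527, ω₁=4.597, θ₂=0.574, ω₂=1.798
apply F[20]=-20.000 → step 21: x=-0.789, v=-3.835, θ₁=0.622, ω₁=4.897, θ₂=0.610, ω₂=1.784

Answer: x=-0.789, v=-3.835, θ₁=0.622, ω₁=4.897, θ₂=0.610, ω₂=1.784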